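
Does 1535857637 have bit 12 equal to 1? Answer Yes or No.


0b1011011100010110101001111100101, bit 12 = 1. Yes

Yes


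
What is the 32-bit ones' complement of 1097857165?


1097857165 ^ 4294967295 = 3197110130

3197110130


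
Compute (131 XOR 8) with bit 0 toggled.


Step 1: 131 ^ 8 = 139
Step 2: 139 ^ (1 << 0) = 139 ^ 1 = 138

138


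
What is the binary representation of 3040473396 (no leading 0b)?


3040473396 = 10110101001110011111000100110100 in binary

10110101001110011111000100110100


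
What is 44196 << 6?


0b1010110010100100 << 6 = 0b1010110010100100000000 = 2828544

2828544


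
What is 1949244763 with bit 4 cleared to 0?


1949244763 & ~(1 << 4) = 1949244747

1949244747


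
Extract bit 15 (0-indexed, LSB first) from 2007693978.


0b1110111101010101111101010011010, position 15 = 1

1


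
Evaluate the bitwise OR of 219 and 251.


0b11011011 | 0b11111011 = 0b11111011 = 251

251


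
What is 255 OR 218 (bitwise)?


0b11111111 | 0b11011010 = 0b11111111 = 255

255


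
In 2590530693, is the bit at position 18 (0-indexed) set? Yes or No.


0b10011010011010000101110010000101, bit 18 = 0. No

No


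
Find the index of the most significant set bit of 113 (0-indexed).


0b1110001. Highest set bit at position 6

6


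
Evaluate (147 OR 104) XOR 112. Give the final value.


Step 1: 147 | 104 = 251
Step 2: 251 ^ 112 = 139

139


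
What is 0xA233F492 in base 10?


A233F492 hex = 2721313938 decimal

2721313938


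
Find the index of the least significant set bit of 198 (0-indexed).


0b11000110. Lowest set bit at position 1

1


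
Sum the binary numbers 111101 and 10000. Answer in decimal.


111101 + 10000 = 1001101 = 77

77


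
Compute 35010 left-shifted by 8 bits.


0b1000100011000010 << 8 = 0b100010001100001000000000 = 8962560

8962560


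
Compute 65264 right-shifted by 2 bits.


0b1111111011110000 >> 2 = 0b11111110111100 = 16316

16316


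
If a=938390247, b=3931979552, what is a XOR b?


938390247 ^ 3931979552 = 3719531975

3719531975


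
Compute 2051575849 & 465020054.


0b1111010010010001001000000101001 & 0b11011101101111010010010010110 = 0b11010000000001000000000000000 = 436240384

436240384


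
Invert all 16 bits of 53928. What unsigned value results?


53928 ^ 65535 = 11607

11607


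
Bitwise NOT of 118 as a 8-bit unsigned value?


~0b1110110 = 0b10001001 = 137 (8-bit unsigned)

137


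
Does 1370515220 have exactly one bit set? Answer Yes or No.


0b1010001101100000110011100010100. Multiple bits set => No

No


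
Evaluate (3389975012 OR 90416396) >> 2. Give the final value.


Step 1: 3389975012 | 90416396 = 3480219116
Step 2: 3480219116 >> 2 = 870054779

870054779


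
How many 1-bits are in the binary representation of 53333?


0b1101000001010101 has 7 set bits

7


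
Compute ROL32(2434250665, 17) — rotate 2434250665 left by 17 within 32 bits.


Rotate 0b10010001000101111011011110101001 left by 17 (32-bit) = 0b1101111010100110010001000101111 = 1867719215

1867719215


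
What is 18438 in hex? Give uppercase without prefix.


18438 = 4806 hex

4806


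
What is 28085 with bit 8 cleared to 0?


28085 & ~(1 << 8) = 27829

27829


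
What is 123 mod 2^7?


123 & 127 = 123

123


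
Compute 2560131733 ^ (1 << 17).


2560131733 ^ (1 << 17) = 2560131733 ^ 131072 = 2560262805

2560262805


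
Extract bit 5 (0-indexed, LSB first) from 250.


0b11111010, position 5 = 1

1


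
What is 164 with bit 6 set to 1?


164 | (1 << 6) = 164 | 64 = 228

228


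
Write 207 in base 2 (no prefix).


207 = 11001111 in binary

11001111


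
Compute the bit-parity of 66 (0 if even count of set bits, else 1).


0b1000010 has 2 ones => parity 0

0


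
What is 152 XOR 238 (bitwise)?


0b10011000 ^ 0b11101110 = 0b1110110 = 118

118


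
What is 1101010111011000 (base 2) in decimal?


1101010111011000 in decimal = 54744

54744


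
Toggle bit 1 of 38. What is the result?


38 ^ (1 << 1) = 38 ^ 2 = 36

36


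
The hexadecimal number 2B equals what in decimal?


2B hex = 43 decimal

43


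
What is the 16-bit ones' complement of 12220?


12220 ^ 65535 = 53315

53315


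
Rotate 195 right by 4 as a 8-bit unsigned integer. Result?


Rotate 0b11000011 right by 4 (8-bit) = 0b111100 = 60

60


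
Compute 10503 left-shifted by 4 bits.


0b10100100000111 << 4 = 0b101001000001110000 = 168048

168048


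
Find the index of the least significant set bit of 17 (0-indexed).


0b10001. Lowest set bit at position 0

0


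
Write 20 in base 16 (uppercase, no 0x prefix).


20 = 14 hex

14


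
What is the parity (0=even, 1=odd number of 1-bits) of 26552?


0b110011110111000 has 9 ones => parity 1

1


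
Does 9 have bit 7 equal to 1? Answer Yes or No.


0b1001, bit 7 = 0. No

No


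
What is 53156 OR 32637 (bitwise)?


0b1100111110100100 | 0b111111101111101 = 0b1111111111111101 = 65533

65533


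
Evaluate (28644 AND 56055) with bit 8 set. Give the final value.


Step 1: 28644 & 56055 = 19172
Step 2: 19172 | (1 << 8) = 19172 | 256 = 19428

19428


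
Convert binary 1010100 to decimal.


1010100 in decimal = 84

84


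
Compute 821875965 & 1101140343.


0b110000111111001101010011111101 & 0b1000001101000100001000101110111 = 0b101000000001000001110101 = 10489973

10489973


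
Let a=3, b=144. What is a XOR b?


3 ^ 144 = 147

147


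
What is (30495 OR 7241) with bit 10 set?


Step 1: 30495 | 7241 = 32607
Step 2: 32607 | (1 << 10) = 32607 | 1024 = 32607

32607


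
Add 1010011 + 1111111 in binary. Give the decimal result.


1010011 + 1111111 = 11010010 = 210

210


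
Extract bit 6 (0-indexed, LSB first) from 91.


0b1011011, position 6 = 1

1


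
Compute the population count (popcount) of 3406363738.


0b11001011000010001111110001011010 has 16 set bits

16


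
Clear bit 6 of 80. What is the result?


80 & ~(1 << 6) = 16

16


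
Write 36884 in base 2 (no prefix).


36884 = 1001000000010100 in binary

1001000000010100


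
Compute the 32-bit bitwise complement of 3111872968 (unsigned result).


~0b10111001011110110110100111001000 = 0b1000110100001001001011000110111 = 1183094327 (32-bit unsigned)

1183094327


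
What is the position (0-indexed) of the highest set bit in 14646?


0b11100100110110. Highest set bit at position 13

13


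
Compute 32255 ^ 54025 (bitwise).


0b111110111111111 ^ 0b1101001100001001 = 0b1010111011110110 = 44790

44790


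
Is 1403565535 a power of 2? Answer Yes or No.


0b1010011101010001011010111011111. Multiple bits set => No

No


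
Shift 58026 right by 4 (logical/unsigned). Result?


0b1110001010101010 >> 4 = 0b111000101010 = 3626

3626


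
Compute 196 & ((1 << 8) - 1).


196 & 255 = 196

196


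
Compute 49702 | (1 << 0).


49702 | (1 << 0) = 49702 | 1 = 49703

49703


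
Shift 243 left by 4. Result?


0b11110011 << 4 = 0b111100110000 = 3888

3888


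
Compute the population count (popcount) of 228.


0b11100100 has 4 set bits

4


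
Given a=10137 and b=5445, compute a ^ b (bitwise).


10137 ^ 5445 = 13020

13020


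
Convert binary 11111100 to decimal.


11111100 in decimal = 252

252


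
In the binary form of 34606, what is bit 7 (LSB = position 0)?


0b1000011100101110, position 7 = 0

0


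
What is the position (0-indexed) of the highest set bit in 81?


0b1010001. Highest set bit at position 6

6


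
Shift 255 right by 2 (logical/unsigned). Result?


0b11111111 >> 2 = 0b111111 = 63

63


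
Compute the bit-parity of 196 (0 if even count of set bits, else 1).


0b11000100 has 3 ones => parity 1

1


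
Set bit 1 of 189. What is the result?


189 | (1 << 1) = 189 | 2 = 191

191


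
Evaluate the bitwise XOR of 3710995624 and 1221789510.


0b11011101001100010100110010101000 ^ 0b1001000110100110000011101000110 = 0b10010101111000100100101111101110 = 2514635758

2514635758


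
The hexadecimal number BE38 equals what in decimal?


BE38 hex = 48696 decimal

48696


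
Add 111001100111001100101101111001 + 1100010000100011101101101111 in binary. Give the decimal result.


111001100111001100101101111001 + 1100010000100011101101101111 = 1000101110111110000011011101000 = 1172244200

1172244200


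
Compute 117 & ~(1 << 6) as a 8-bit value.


117 & ~(1 << 6) = 53

53


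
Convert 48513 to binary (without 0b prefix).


48513 = 1011110110000001 in binary

1011110110000001


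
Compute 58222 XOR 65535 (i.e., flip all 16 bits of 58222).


58222 ^ 65535 = 7313

7313


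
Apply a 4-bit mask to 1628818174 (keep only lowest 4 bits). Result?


1628818174 & 15 = 14

14


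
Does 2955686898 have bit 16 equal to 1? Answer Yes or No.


0b10110000001011000011001111110010, bit 16 = 0. No

No


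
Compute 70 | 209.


0b1000110 | 0b11010001 = 0b11010111 = 215

215


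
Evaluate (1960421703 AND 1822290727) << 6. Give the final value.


Step 1: 1960421703 & 1822290727 = 1687789831
Step 2: 1687789831 << 6 = 108018549184

108018549184


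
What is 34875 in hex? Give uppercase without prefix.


34875 = 883B hex

883B


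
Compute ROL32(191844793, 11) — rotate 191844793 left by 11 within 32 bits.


Rotate 0b1011011011110101000110111001 left by 11 (32-bit) = 0b1111010100011011100100001011011 = 2056112219

2056112219


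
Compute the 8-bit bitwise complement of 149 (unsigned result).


~0b10010101 = 0b1101010 = 106 (8-bit unsigned)

106


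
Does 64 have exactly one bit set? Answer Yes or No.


0b1000000. Only one bit set => Yes

Yes


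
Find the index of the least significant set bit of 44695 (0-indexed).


0b1010111010010111. Lowest set bit at position 0

0


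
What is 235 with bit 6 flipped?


235 ^ (1 << 6) = 235 ^ 64 = 171

171


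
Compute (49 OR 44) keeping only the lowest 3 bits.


Step 1: 49 | 44 = 61
Step 2: 61 & 7 = 5

5


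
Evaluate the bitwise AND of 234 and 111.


0b11101010 & 0b1101111 = 0b1101010 = 106

106


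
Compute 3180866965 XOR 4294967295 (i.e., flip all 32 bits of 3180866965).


3180866965 ^ 4294967295 = 1114100330

1114100330


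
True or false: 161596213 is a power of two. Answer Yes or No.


0b1001101000011100001100110101. Multiple bits set => No

No


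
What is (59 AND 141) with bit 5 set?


Step 1: 59 & 141 = 9
Step 2: 9 | (1 << 5) = 9 | 32 = 41

41


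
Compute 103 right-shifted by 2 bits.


0b1100111 >> 2 = 0b11001 = 25

25


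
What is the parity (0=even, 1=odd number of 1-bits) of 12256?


0b10111111100000 has 8 ones => parity 0

0


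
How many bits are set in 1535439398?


0b1011011100001001111001000100110 has 15 set bits

15


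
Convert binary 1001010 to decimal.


1001010 in decimal = 74

74


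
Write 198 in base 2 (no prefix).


198 = 11000110 in binary

11000110


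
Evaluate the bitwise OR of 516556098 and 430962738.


0b11110110010100000010101000010 | 0b11001101011111111100000110010 = 0b11111111011111111110101110010 = 535821682

535821682


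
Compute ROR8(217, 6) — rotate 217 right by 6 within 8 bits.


Rotate 0b11011001 right by 6 (8-bit) = 0b1100111 = 103

103


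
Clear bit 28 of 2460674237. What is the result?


2460674237 & ~(1 << 28) = 2192238781

2192238781


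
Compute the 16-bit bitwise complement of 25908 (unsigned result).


~0b110010100110100 = 0b1001101011001011 = 39627 (16-bit unsigned)

39627


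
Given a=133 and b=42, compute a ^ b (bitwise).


133 ^ 42 = 175

175


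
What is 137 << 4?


0b10001001 << 4 = 0b100010010000 = 2192

2192


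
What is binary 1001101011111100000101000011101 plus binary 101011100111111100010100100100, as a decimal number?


1001101011111100000101000011101 + 101011100111111100010100100100 = 1111001000111011100111101000001 = 2031996737

2031996737


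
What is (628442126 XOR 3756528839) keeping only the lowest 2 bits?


Step 1: 628442126 ^ 3756528839 = 4204613833
Step 2: 4204613833 & 3 = 1

1


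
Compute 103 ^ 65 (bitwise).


0b1100111 ^ 0b1000001 = 0b100110 = 38

38


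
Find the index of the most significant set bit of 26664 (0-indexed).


0b110100000101000. Highest set bit at position 14

14


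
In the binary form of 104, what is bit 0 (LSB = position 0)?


0b1101000, position 0 = 0

0


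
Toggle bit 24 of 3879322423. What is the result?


3879322423 ^ (1 << 24) = 3879322423 ^ 16777216 = 3862545207

3862545207


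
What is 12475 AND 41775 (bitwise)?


0b11000010111011 & 0b1010001100101111 = 0b10000000101011 = 8235

8235


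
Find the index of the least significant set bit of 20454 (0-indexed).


0b100111111100110. Lowest set bit at position 1

1


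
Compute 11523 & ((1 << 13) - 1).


11523 & 8191 = 3331

3331


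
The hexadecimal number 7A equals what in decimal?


7A hex = 122 decimal

122


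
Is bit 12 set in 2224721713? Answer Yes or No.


0b10000100100110101000111100110001, bit 12 = 0. No

No


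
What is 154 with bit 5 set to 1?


154 | (1 << 5) = 154 | 32 = 186

186


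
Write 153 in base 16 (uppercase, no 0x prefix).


153 = 99 hex

99


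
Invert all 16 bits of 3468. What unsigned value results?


3468 ^ 65535 = 62067

62067


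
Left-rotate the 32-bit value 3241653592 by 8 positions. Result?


Rotate 0b11000001001101111011010101011000 left by 8 (32-bit) = 0b110111101101010101100011000001 = 934631617

934631617


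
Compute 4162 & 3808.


0b1000001000010 & 0b111011100000 = 0b1000000 = 64

64


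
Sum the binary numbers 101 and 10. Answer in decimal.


101 + 10 = 111 = 7

7


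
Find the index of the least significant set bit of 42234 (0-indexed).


0b1010010011111010. Lowest set bit at position 1

1


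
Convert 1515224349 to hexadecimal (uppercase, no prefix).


1515224349 = 5A507D1D hex

5A507D1D


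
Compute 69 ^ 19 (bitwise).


0b1000101 ^ 0b10011 = 0b1010110 = 86

86


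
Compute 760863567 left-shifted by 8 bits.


0b101101010110011101101101001111 << 8 = 0b10110101011001110110110100111100000000 = 194781073152

194781073152


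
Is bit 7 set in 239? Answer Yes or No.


0b11101111, bit 7 = 1. Yes

Yes


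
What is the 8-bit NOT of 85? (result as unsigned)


~0b1010101 = 0b10101010 = 170 (8-bit unsigned)

170


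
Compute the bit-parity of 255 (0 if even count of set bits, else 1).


0b11111111 has 8 ones => parity 0

0


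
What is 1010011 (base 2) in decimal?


1010011 in decimal = 83

83


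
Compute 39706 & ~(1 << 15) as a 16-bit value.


39706 & ~(1 << 15) = 6938

6938


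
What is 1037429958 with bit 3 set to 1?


1037429958 | (1 << 3) = 1037429958 | 8 = 1037429966

1037429966


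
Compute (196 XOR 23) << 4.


Step 1: 196 ^ 23 = 211
Step 2: 211 << 4 = 3376

3376


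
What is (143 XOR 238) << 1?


Step 1: 143 ^ 238 = 97
Step 2: 97 << 1 = 194

194


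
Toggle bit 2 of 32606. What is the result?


32606 ^ (1 << 2) = 32606 ^ 4 = 32602

32602


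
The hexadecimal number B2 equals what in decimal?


B2 hex = 178 decimal

178


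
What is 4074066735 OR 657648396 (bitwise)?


0b11110010110101010101001100101111 | 0b100111001100101110101100001100 = 0b11110111111101111111101100101111 = 4160224047

4160224047


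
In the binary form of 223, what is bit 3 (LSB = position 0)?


0b11011111, position 3 = 1

1


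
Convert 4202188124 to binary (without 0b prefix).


4202188124 = 11111010011110000100110101011100 in binary

11111010011110000100110101011100


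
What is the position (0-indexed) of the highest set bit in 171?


0b10101011. Highest set bit at position 7

7


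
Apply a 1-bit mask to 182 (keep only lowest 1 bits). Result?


182 & 1 = 0

0


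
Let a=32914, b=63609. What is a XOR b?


32914 ^ 63609 = 30955

30955


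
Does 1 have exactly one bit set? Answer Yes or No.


0b1. Only one bit set => Yes

Yes


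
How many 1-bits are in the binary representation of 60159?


0b1110101011111111 has 13 set bits

13


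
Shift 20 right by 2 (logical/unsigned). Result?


0b10100 >> 2 = 0b101 = 5

5


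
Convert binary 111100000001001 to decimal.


111100000001001 in decimal = 30729

30729


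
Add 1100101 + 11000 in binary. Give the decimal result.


1100101 + 11000 = 1111101 = 125

125


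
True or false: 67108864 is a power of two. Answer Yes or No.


0b100000000000000000000000000. Only one bit set => Yes

Yes


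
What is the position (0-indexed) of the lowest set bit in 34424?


0b1000011001111000. Lowest set bit at position 3

3


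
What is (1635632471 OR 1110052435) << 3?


Step 1: 1635632471 | 1110052435 = 1669320535
Step 2: 1669320535 << 3 = 13354564280

13354564280


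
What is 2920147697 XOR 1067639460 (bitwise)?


0b10101110000011011110101011110001 ^ 0b111111101000101110001010100100 = 0b10010001101011110000100001010101 = 2444167253

2444167253


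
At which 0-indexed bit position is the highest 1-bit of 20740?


0b101000100000100. Highest set bit at position 14

14


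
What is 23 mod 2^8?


23 & 255 = 23

23


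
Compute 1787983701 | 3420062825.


0b1101010100100100111011101010101 | 0b11001011110110100000010001101001 = 0b11101011110110100111011101111101 = 3956963197

3956963197


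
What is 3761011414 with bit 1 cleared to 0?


3761011414 & ~(1 << 1) = 3761011412

3761011412


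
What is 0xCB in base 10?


CB hex = 203 decimal

203


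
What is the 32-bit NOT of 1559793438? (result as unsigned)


~0b1011100111110001000111100011110 = 0b10100011000001110111000011100001 = 2735173857 (32-bit unsigned)

2735173857


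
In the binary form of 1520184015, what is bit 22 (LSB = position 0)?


0b1011010100111000010101011001111, position 22 = 0

0


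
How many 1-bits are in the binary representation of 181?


0b10110101 has 5 set bits

5


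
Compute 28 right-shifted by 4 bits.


0b11100 >> 4 = 0b1 = 1

1


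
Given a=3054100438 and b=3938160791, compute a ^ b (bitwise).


3054100438 ^ 3938160791 = 1555189569

1555189569


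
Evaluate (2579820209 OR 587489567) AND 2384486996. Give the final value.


Step 1: 2579820209 | 587489567 = 3150245823
Step 2: 3150245823 & 2384486996 = 2315280916

2315280916


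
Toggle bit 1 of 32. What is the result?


32 ^ (1 << 1) = 32 ^ 2 = 34

34


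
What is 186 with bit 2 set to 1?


186 | (1 << 2) = 186 | 4 = 190

190


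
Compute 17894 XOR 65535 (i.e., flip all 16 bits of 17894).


17894 ^ 65535 = 47641

47641


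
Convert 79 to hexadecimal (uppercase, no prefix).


79 = 4F hex

4F


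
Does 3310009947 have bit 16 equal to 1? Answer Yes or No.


0b11000101010010101011111001011011, bit 16 = 0. No

No


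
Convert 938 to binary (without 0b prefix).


938 = 1110101010 in binary

1110101010


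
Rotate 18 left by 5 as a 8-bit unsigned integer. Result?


Rotate 0b10010 left by 5 (8-bit) = 0b1000010 = 66

66


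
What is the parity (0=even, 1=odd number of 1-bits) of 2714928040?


0b10100001110100101000001110101000 has 13 ones => parity 1

1


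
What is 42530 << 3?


0b1010011000100010 << 3 = 0b1010011000100010000 = 340240

340240


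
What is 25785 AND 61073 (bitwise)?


0b110010010111001 & 0b1110111010010001 = 0b110010010010001 = 25745

25745


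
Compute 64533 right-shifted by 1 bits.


0b1111110000010101 >> 1 = 0b111111000001010 = 32266

32266


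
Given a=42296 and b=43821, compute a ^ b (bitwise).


42296 ^ 43821 = 3605

3605


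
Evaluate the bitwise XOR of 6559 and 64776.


0b1100110011111 ^ 0b1111110100001000 = 0b1110010010010111 = 58519

58519


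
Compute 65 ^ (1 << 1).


65 ^ (1 << 1) = 65 ^ 2 = 67

67


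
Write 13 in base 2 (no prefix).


13 = 1101 in binary

1101


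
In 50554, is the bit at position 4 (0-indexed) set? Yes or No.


0b1100010101111010, bit 4 = 1. Yes

Yes


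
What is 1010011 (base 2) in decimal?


1010011 in decimal = 83

83


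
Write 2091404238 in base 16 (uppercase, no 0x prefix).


2091404238 = 7CA84BCE hex

7CA84BCE


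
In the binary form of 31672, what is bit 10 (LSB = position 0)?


0b111101110111000, position 10 = 0

0


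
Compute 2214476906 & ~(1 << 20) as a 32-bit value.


2214476906 & ~(1 << 20) = 2213428330

2213428330


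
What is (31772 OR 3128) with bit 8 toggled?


Step 1: 31772 | 3128 = 31804
Step 2: 31804 ^ (1 << 8) = 31804 ^ 256 = 32060

32060


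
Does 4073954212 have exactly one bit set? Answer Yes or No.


0b11110010110100111001101110100100. Multiple bits set => No

No


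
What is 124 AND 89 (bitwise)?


0b1111100 & 0b1011001 = 0b1011000 = 88

88


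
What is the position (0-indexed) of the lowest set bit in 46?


0b101110. Lowest set bit at position 1

1


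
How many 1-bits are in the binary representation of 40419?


0b1001110111100011 has 10 set bits

10


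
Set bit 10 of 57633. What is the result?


57633 | (1 << 10) = 57633 | 1024 = 58657

58657


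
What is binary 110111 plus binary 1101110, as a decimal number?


110111 + 1101110 = 10100101 = 165

165


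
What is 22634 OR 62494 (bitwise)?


0b101100001101010 | 0b1111010000011110 = 0b1111110001111110 = 64638

64638


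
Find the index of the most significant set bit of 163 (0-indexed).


0b10100011. Highest set bit at position 7

7


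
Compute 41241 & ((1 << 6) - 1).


41241 & 63 = 25

25


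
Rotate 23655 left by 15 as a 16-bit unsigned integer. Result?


Rotate 0b101110001100111 left by 15 (16-bit) = 0b1010111000110011 = 44595

44595


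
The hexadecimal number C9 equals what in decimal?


C9 hex = 201 decimal

201


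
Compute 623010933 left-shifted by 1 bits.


0b100101001000100110010001110101 << 1 = 0b1001010010001001100100011101010 = 1246021866

1246021866


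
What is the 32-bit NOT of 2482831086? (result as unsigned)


~0b10010011111111001111111011101110 = 0b1101100000000110000000100010001 = 1812136209 (32-bit unsigned)

1812136209


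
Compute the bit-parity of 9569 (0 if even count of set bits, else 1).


0b10010101100001 has 6 ones => parity 0

0


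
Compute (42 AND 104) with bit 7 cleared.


Step 1: 42 & 104 = 40
Step 2: 40 & ~(1 << 7) = 40

40


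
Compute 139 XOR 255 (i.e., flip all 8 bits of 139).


139 ^ 255 = 116

116


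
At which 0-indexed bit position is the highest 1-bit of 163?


0b10100011. Highest set bit at position 7

7


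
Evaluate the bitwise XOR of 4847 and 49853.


0b1001011101111 ^ 0b1100001010111101 = 0b1101000001010010 = 53330

53330


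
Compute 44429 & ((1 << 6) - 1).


44429 & 63 = 13

13


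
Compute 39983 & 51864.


0b1001110000101111 & 0b1100101010011000 = 0b1000100000001000 = 34824

34824


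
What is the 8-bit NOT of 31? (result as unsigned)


~0b11111 = 0b11100000 = 224 (8-bit unsigned)

224


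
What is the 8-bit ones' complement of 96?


96 ^ 255 = 159

159


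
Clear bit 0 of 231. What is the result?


231 & ~(1 << 0) = 230

230


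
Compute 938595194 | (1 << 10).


938595194 | (1 << 10) = 938595194 | 1024 = 938596218

938596218


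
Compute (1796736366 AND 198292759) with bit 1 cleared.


Step 1: 1796736366 & 198292759 = 185599238
Step 2: 185599238 & ~(1 << 1) = 185599236

185599236


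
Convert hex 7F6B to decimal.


7F6B hex = 32619 decimal

32619


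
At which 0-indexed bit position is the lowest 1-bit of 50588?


0b1100010110011100. Lowest set bit at position 2

2


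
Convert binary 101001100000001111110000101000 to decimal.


101001100000001111110000101000 in decimal = 696319016

696319016


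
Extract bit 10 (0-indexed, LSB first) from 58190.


0b1110001101001110, position 10 = 0

0


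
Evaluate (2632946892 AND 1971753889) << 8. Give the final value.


Step 1: 2632946892 & 1971753889 = 344363136
Step 2: 344363136 << 8 = 88156962816

88156962816


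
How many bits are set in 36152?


0b1000110100111000 has 7 set bits

7


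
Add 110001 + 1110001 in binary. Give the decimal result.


110001 + 1110001 = 10100010 = 162

162


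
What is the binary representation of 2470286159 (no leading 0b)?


2470286159 = 10010011001111011001001101001111 in binary

10010011001111011001001101001111


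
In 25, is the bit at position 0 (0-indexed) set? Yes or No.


0b11001, bit 0 = 1. Yes

Yes


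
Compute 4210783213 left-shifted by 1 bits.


0b11111010111110110111001111101101 << 1 = 0b111110101111101101110011111011010 = 8421566426

8421566426


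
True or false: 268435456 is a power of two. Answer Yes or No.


0b10000000000000000000000000000. Only one bit set => Yes

Yes


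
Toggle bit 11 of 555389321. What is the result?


555389321 ^ (1 << 11) = 555389321 ^ 2048 = 555391369

555391369


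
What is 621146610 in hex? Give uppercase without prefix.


621146610 = 2505F1F2 hex

2505F1F2


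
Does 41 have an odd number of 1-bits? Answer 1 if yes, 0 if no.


0b101001 has 3 ones => parity 1

1


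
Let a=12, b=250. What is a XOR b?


12 ^ 250 = 246

246


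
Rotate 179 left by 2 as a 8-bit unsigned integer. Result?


Rotate 0b10110011 left by 2 (8-bit) = 0b11001110 = 206

206


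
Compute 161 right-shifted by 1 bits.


0b10100001 >> 1 = 0b1010000 = 80

80


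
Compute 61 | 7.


0b111101 | 0b111 = 0b111111 = 63

63


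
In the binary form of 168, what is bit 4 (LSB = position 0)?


0b10101000, position 4 = 0

0


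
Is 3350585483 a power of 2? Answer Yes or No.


0b11000111101101011110000010001011. Multiple bits set => No

No


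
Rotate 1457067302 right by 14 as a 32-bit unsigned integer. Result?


Rotate 0b1010110110110010001010100100110 right by 14 (32-bit) = 0b1010100100110010101101101100100 = 1419336548

1419336548


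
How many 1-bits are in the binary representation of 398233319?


0b10111101111001000111011100111 has 19 set bits

19


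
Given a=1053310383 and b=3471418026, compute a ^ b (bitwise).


1053310383 ^ 3471418026 = 4028735237

4028735237


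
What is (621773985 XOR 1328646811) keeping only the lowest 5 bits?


Step 1: 621773985 ^ 1328646811 = 1782451770
Step 2: 1782451770 & 31 = 26

26


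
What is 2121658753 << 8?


0b1111110011101011111000110000001 << 8 = 0b111111001110101111100011000000100000000 = 543144640768

543144640768


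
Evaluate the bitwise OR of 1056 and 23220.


0b10000100000 | 0b101101010110100 = 0b101111010110100 = 24244

24244


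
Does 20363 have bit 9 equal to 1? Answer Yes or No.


0b100111110001011, bit 9 = 1. Yes

Yes


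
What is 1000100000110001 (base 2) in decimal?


1000100000110001 in decimal = 34865

34865


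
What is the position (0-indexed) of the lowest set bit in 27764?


0b110110001110100. Lowest set bit at position 2

2


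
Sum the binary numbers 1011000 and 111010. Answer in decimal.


1011000 + 111010 = 10010010 = 146

146


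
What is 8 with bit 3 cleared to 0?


8 & ~(1 << 3) = 0

0


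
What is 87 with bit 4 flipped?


87 ^ (1 << 4) = 87 ^ 16 = 71

71


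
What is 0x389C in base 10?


389C hex = 14492 decimal

14492


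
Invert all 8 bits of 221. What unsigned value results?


221 ^ 255 = 34

34


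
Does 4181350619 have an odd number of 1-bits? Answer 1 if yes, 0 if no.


0b11111001001110100101100011011011 has 19 ones => parity 1

1


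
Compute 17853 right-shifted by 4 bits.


0b100010110111101 >> 4 = 0b10001011011 = 1115

1115


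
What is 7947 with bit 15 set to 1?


7947 | (1 << 15) = 7947 | 32768 = 40715

40715


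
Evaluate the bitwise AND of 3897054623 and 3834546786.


0b11101000010010000101010110011111 & 0b11100100100011101000101001100010 = 0b11100000000010000000000000000010 = 3758620674

3758620674


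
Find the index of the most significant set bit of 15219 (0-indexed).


0b11101101110011. Highest set bit at position 13

13


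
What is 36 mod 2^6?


36 & 63 = 36

36


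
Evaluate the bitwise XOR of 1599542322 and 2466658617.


0b1011111010101110001010000110010 ^ 0b10010011000001100011100100111001 = 0b11001100010100010010110100001011 = 3427872011

3427872011


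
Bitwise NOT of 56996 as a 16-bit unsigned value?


~0b1101111010100100 = 0b10000101011011 = 8539 (16-bit unsigned)

8539


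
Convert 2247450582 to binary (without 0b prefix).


2247450582 = 10000101111101010101111111010110 in binary

10000101111101010101111111010110


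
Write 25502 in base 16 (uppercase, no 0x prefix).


25502 = 639E hex

639E


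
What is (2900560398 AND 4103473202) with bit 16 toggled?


Step 1: 2900560398 & 4103473202 = 2759985154
Step 2: 2759985154 ^ (1 << 16) = 2759985154 ^ 65536 = 2760050690

2760050690


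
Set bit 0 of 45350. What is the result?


45350 | (1 << 0) = 45350 | 1 = 45351

45351


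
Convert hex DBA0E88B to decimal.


DBA0E88B hex = 3684755595 decimal

3684755595


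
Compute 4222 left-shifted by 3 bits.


0b1000001111110 << 3 = 0b1000001111110000 = 33776

33776


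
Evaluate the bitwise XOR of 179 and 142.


0b10110011 ^ 0b10001110 = 0b111101 = 61

61


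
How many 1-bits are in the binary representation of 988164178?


0b111010111001100011000001010010 has 14 set bits

14


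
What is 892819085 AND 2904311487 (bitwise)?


0b110101001101110101011010001101 & 0b10101101000111000100011010111111 = 0b100101000101000100011010001101 = 622085773

622085773


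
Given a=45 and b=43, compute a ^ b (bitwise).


45 ^ 43 = 6

6


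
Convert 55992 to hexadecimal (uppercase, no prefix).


55992 = DAB8 hex

DAB8


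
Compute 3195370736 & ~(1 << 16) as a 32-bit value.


3195370736 & ~(1 << 16) = 3195305200

3195305200


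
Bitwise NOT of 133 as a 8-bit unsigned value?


~0b10000101 = 0b1111010 = 122 (8-bit unsigned)

122


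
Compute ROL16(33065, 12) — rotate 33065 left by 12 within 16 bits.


Rotate 0b1000000100101001 left by 12 (16-bit) = 0b1001100000010010 = 38930

38930


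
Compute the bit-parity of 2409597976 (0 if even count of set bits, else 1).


0b10001111100111111000110000011000 has 16 ones => parity 0

0


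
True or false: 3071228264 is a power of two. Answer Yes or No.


0b10110111000011110011100101101000. Multiple bits set => No

No


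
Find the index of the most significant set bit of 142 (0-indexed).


0b10001110. Highest set bit at position 7

7


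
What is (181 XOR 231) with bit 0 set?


Step 1: 181 ^ 231 = 82
Step 2: 82 | (1 << 0) = 82 | 1 = 83

83


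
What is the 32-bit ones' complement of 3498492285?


3498492285 ^ 4294967295 = 796475010

796475010


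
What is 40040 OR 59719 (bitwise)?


0b1001110001101000 | 0b1110100101000111 = 0b1111110101101111 = 64879

64879


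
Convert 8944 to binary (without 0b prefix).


8944 = 10001011110000 in binary

10001011110000


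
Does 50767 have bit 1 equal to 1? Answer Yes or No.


0b1100011001001111, bit 1 = 1. Yes

Yes


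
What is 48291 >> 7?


0b1011110010100011 >> 7 = 0b101111001 = 377

377


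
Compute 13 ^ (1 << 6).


13 ^ (1 << 6) = 13 ^ 64 = 77

77


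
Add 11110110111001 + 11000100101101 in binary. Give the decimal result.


11110110111001 + 11000100101101 = 110111011100110 = 28390

28390


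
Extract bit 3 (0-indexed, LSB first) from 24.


0b11000, position 3 = 1

1


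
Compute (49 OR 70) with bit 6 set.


Step 1: 49 | 70 = 119
Step 2: 119 | (1 << 6) = 119 | 64 = 119

119


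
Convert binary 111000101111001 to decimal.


111000101111001 in decimal = 29049

29049


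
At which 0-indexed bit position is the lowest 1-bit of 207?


0b11001111. Lowest set bit at position 0

0


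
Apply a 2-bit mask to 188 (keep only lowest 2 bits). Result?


188 & 3 = 0

0


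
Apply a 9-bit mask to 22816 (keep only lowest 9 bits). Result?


22816 & 511 = 288

288


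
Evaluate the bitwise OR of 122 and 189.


0b1111010 | 0b10111101 = 0b11111111 = 255

255


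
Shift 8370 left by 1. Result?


0b10000010110010 << 1 = 0b100000101100100 = 16740

16740


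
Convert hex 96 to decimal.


96 hex = 150 decimal

150


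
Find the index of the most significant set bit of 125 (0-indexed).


0b1111101. Highest set bit at position 6

6


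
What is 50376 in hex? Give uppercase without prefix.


50376 = C4C8 hex

C4C8


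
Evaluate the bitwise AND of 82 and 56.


0b1010010 & 0b111000 = 0b10000 = 16

16


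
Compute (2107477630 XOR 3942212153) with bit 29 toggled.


Step 1: 2107477630 ^ 3942212153 = 2539973703
Step 2: 2539973703 ^ (1 << 29) = 2539973703 ^ 536870912 = 3076844615

3076844615


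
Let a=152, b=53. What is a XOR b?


152 ^ 53 = 173

173


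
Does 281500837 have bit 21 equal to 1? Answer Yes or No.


0b10000110001110101110010100101, bit 21 = 0. No

No


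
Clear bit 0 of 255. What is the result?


255 & ~(1 << 0) = 254

254


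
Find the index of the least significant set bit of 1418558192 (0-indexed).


0b1010100100011010111101011110000. Lowest set bit at position 4

4


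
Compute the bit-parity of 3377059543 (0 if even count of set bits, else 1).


0b11001001010010011101011011010111 has 18 ones => parity 0

0


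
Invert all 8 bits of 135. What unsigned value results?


135 ^ 255 = 120

120


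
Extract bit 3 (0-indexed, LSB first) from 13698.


0b11010110000010, position 3 = 0

0


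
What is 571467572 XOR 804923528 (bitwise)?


0b100010000011111110011100110100 ^ 0b101111111110100010100010001000 = 0b1101111101011100111110111100 = 234213308

234213308


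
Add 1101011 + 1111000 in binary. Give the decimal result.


1101011 + 1111000 = 11100011 = 227

227


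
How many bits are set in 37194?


0b1001000101001010 has 6 set bits

6


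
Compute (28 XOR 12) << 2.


Step 1: 28 ^ 12 = 16
Step 2: 16 << 2 = 64

64


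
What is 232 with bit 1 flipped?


232 ^ (1 << 1) = 232 ^ 2 = 234

234


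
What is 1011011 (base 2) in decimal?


1011011 in decimal = 91

91


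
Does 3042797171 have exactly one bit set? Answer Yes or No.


0b10110101010111010110011001110011. Multiple bits set => No

No


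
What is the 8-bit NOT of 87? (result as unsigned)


~0b1010111 = 0b10101000 = 168 (8-bit unsigned)

168


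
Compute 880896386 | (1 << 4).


880896386 | (1 << 4) = 880896386 | 16 = 880896402

880896402


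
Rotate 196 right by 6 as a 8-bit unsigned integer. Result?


Rotate 0b11000100 right by 6 (8-bit) = 0b10011 = 19

19


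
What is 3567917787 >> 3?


0b11010100101010100001101011011011 >> 3 = 0b11010100101010100001101011011 = 445989723

445989723


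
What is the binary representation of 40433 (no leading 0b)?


40433 = 1001110111110001 in binary

1001110111110001


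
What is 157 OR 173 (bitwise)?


0b10011101 | 0b10101101 = 0b10111101 = 189

189


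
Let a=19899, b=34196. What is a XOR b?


19899 ^ 34196 = 51247

51247


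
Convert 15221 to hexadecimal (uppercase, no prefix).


15221 = 3B75 hex

3B75


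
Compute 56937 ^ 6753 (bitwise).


0b1101111001101001 ^ 0b1101001100001 = 0b1100010000001000 = 50184

50184


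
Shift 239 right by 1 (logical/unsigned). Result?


0b11101111 >> 1 = 0b1110111 = 119

119


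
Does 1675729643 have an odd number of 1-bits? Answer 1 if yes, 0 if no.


0b1100011111000011001101011101011 has 18 ones => parity 0

0


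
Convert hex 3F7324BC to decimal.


3F7324BC hex = 1064510652 decimal

1064510652


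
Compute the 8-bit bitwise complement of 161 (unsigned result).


~0b10100001 = 0b1011110 = 94 (8-bit unsigned)

94


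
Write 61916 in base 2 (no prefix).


61916 = 1111000111011100 in binary

1111000111011100


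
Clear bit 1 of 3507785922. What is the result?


3507785922 & ~(1 << 1) = 3507785920

3507785920


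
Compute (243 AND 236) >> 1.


Step 1: 243 & 236 = 224
Step 2: 224 >> 1 = 112

112


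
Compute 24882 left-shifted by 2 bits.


0b110000100110010 << 2 = 0b11000010011001000 = 99528

99528


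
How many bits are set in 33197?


0b1000000110101101 has 7 set bits

7


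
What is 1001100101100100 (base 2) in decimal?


1001100101100100 in decimal = 39268

39268


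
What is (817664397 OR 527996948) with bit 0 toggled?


Step 1: 817664397 | 527996948 = 1073519005
Step 2: 1073519005 ^ (1 << 0) = 1073519005 ^ 1 = 1073519004

1073519004


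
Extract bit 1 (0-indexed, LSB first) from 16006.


0b11111010000110, position 1 = 1

1


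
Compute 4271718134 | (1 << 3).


4271718134 | (1 << 3) = 4271718134 | 8 = 4271718142

4271718142


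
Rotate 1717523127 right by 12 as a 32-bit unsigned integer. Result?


Rotate 0b1100110010111110101001010110111 right by 12 (32-bit) = 0b101011011101100110010111110101 = 729179637

729179637


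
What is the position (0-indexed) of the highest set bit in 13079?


0b11001100010111. Highest set bit at position 13

13


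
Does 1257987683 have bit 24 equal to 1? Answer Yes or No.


0b1001010111110110101111001100011, bit 24 = 0. No

No


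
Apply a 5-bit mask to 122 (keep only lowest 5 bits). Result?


122 & 31 = 26

26


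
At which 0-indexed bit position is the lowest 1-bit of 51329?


0b1100100010000001. Lowest set bit at position 0

0


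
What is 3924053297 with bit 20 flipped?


3924053297 ^ (1 << 20) = 3924053297 ^ 1048576 = 3925101873

3925101873


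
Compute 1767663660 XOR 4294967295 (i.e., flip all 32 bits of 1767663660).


1767663660 ^ 4294967295 = 2527303635

2527303635


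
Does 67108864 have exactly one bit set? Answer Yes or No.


0b100000000000000000000000000. Only one bit set => Yes

Yes


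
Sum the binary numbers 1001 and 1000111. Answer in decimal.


1001 + 1000111 = 1010000 = 80

80


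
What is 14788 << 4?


0b11100111000100 << 4 = 0b111001110001000000 = 236608

236608


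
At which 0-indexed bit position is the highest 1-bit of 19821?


0b100110101101101. Highest set bit at position 14

14


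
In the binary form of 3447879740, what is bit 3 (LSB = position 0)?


0b11001101100000100111100000111100, position 3 = 1

1


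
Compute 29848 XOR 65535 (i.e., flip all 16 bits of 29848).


29848 ^ 65535 = 35687

35687


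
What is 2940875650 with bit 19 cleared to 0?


2940875650 & ~(1 << 19) = 2940351362

2940351362


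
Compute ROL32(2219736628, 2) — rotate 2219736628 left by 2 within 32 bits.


Rotate 0b10000100010011100111111000110100 left by 2 (32-bit) = 0b10001001110011111100011010010 = 289011922

289011922
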